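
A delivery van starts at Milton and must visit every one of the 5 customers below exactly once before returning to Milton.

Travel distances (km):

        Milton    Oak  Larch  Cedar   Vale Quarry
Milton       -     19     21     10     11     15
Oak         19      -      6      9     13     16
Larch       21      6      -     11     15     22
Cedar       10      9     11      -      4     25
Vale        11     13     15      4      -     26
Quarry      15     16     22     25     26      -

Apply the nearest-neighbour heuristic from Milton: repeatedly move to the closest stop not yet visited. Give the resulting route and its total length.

Total distance 70 km via the nearest-neighbour route Milton → Cedar → Vale → Oak → Larch → Quarry → Milton.

At Milton the remaining stops are Cedar 10, Vale 11, Quarry 15, Oak 19, Larch 21; go to Cedar.
At Cedar the remaining stops are Vale 4, Oak 9, Larch 11, Quarry 25; go to Vale.
At Vale the remaining stops are Oak 13, Larch 15, Quarry 26; go to Oak.
At Oak the remaining stops are Larch 6, Quarry 16; go to Larch.
At Larch the remaining stops are Quarry 22; go to Quarry.
Return Quarry→Milton: 15.
Total = 10 + 4 + 13 + 6 + 22 + 15 = 70.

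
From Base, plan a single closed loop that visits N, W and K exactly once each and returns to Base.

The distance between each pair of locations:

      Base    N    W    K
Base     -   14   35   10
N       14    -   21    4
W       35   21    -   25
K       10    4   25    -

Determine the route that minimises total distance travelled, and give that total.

Minimum total distance: 70.

There are 3 distinct closed tours to check (reversals are equivalent).
Base-N-W-K-Base: 14+21+25+10 = 70
Base-N-K-W-Base: 14+4+25+35 = 78
Base-W-N-K-Base: 35+21+4+10 = 70
The minimum is 70.
One optimal route: Base → N → W → K → Base (or its reverse).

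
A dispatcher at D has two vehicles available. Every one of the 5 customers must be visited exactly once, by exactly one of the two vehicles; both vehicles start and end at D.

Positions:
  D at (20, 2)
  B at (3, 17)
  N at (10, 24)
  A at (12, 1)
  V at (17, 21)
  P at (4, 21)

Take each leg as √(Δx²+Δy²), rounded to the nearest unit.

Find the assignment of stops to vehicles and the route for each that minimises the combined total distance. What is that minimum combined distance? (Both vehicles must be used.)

There are 2^4 − 1 = 15 ways to divide the 5 stops into two non-empty groups. For each, the best each vehicle can do is its own shortest tour through its group:
  {B} + {N, A, V, P}: 46 + 64 = 110
  {N} + {B, A, V, P}: 48 + 62 = 110
  {B, N} + {A, V, P}: 57 + 62 = 119
  {A} + {B, N, V, P}: 16 + 61 = 77
  {B, A} + {N, V, P}: 49 + 59 = 108
  {N, A} + {B, V, P}: 55 + 59 = 114
  … (15 splits in total)
Best: vehicle 1 D → A → D = 16; vehicle 2 D → B → P → N → V → D = 61; combined 77.

77 — the smallest possible combined total.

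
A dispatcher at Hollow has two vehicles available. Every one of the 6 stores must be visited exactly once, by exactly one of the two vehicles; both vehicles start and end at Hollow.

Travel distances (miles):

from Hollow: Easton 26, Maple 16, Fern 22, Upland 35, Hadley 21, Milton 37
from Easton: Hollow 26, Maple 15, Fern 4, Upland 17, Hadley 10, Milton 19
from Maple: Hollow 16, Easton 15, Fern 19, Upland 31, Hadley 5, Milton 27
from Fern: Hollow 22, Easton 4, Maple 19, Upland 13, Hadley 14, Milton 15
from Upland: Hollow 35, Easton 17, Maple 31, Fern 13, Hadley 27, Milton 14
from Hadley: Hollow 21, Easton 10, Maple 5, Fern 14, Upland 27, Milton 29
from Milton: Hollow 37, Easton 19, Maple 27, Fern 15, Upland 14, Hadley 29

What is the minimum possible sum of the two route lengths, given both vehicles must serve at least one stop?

There are 2^5 − 1 = 31 ways to divide the 6 stops into two non-empty groups. For each, the best each vehicle can do is its own shortest tour through its group:
  {Easton} + {Maple, Fern, Upland, Hadley, Milton}: 52 + 99 = 151
  {Maple} + {Easton, Fern, Upland, Hadley, Milton}: 32 + 99 = 131
  {Easton, Maple} + {Fern, Upland, Hadley, Milton}: 57 + 99 = 156
  {Fern} + {Easton, Maple, Upland, Hadley, Milton}: 44 + 99 = 143
  {Easton, Fern} + {Maple, Upland, Hadley, Milton}: 52 + 99 = 151
  {Maple, Fern} + {Easton, Upland, Hadley, Milton}: 57 + 99 = 156
  … (31 splits in total)
Best: vehicle 1 Hollow → Maple → Hollow = 32; vehicle 2 Hollow → Fern → Upland → Milton → Easton → Hadley → Hollow = 99; combined 131.

131 miles — the smallest possible combined total.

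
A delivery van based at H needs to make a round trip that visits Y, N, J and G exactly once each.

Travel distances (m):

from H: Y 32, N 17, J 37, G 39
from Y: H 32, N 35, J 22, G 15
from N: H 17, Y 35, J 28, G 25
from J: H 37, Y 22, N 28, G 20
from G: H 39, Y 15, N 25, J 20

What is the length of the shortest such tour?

H → Y → N → J → G → H: 32+35+28+20+39 = 154
H → Y → N → G → J → H: 32+35+25+20+37 = 149
H → Y → J → N → G → H: 32+22+28+25+39 = 146
H → Y → J → G → N → H: 32+22+20+25+17 = 116
H → Y → G → N → J → H: 32+15+25+28+37 = 137
H → Y → G → J → N → H: 32+15+20+28+17 = 112
H → N → Y → J → G → H: 17+35+22+20+39 = 133
H → N → Y → G → J → H: 17+35+15+20+37 = 124
H → N → J → Y → G → H: 17+28+22+15+39 = 121
H → N → G → Y → J → H: 17+25+15+22+37 = 116
H → J → Y → N → G → H: 37+22+35+25+39 = 158
H → J → N → Y → G → H: 37+28+35+15+39 = 154
The minimum is 112.
One optimal route: H → Y → G → J → N → H (or its reverse).

Minimum total distance: 112 m.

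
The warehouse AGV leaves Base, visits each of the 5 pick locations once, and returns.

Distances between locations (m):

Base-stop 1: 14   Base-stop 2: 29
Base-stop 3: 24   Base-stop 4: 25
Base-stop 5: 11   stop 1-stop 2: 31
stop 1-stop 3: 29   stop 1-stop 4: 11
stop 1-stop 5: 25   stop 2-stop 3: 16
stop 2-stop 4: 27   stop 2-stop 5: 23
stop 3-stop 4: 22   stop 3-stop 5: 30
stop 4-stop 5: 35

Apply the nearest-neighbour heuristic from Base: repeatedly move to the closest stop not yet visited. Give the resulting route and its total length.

Total distance 97 m via the nearest-neighbour route Base → stop 5 → stop 2 → stop 3 → stop 4 → stop 1 → Base.

From Base: distances to unvisited — stop 5=11, stop 1=14, stop 3=24, stop 4=25, stop 2=29. Nearest is stop 5 (11).
From stop 5: distances to unvisited — stop 2=23, stop 1=25, stop 3=30, stop 4=35. Nearest is stop 2 (23).
From stop 2: distances to unvisited — stop 3=16, stop 4=27, stop 1=31. Nearest is stop 3 (16).
From stop 3: distances to unvisited — stop 4=22, stop 1=29. Nearest is stop 4 (22).
From stop 4: distances to unvisited — stop 1=11. Nearest is stop 1 (11).
Return stop 1→Base: 14.
Total = 11 + 23 + 16 + 22 + 11 + 14 = 97.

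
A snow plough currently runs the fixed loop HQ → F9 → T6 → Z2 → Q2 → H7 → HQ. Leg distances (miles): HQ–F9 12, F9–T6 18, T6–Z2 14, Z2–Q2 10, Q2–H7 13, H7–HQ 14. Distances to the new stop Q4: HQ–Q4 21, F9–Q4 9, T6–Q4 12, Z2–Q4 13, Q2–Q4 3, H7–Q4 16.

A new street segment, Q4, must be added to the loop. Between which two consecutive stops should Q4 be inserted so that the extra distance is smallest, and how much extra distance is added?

Insertion cost between consecutive stops i–j is d(i,Q4) + d(Q4,j) − d(i,j):
  between HQ and F9: 21 + 9 − 12 = 18
  between F9 and T6: 9 + 12 − 18 = 3
  between T6 and Z2: 12 + 13 − 14 = 11
  between Z2 and Q2: 13 + 3 − 10 = 6
  between Q2 and H7: 3 + 16 − 13 = 6
  between H7 and HQ: 16 + 21 − 14 = 23
Cheapest insertion is between F9 and T6, adding 3.
New total = 81 + 3 = 84.

+3 miles — insert Q4 between F9 and T6.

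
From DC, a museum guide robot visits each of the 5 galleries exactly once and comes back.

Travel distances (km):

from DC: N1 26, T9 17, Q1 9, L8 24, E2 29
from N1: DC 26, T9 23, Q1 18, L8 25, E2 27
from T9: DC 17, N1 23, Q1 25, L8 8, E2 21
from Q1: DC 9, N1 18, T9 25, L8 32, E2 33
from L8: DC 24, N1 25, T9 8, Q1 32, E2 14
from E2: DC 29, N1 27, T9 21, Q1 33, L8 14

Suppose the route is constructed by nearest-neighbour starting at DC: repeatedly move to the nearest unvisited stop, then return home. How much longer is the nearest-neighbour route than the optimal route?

8 km longer than the optimal tour.

DC: Q1=9, T9=17, L8=24, N1=26, E2=29 ⇒ Q1
Q1: N1=18, T9=25, L8=32, E2=33 ⇒ N1
N1: T9=23, L8=25, E2=27 ⇒ T9
T9: L8=8, E2=21 ⇒ L8
L8: E2=14 ⇒ E2
NN route DC → Q1 → N1 → T9 → L8 → E2 → DC costs 101.
Optimal: DC → T9 → L8 → E2 → N1 → Q1 → DC costs 93 (by enumerating all 60 distinct tours).
Excess = 101 − 93 = 8.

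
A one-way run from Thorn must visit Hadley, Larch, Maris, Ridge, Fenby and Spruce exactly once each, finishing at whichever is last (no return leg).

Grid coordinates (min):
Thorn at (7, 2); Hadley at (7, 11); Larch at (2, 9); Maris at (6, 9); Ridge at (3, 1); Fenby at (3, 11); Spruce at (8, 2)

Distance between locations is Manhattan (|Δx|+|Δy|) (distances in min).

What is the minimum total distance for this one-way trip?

26 min — the minimum one-way total.

There are 6! = 720 possible orderings.
Thorn→Hadley→Larch→Maris→Ridge→Fenby→Spruce: 9+7+4+11+10+14 = 55
Thorn→Hadley→Larch→Maris→Ridge→Spruce→Fenby: 9+7+4+11+6+14 = 51
Thorn→Hadley→Larch→Maris→Fenby→Ridge→Spruce: 9+7+4+5+10+6 = 41
Thorn→Hadley→Larch→Maris→Fenby→Spruce→Ridge: 9+7+4+5+14+6 = 45
Thorn→Hadley→Larch→Maris→Spruce→Ridge→Fenby: 9+7+4+9+6+10 = 45
Thorn→Hadley→Larch→Maris→Spruce→Fenby→Ridge: 9+7+4+9+14+10 = 53
Thorn→Hadley→Larch→Ridge→Maris→Fenby→Spruce: 9+7+9+11+5+14 = 55
Thorn→Hadley→Larch→Ridge→Maris→Spruce→Fenby: 9+7+9+11+9+14 = 59
… (712 more)
Thorn→Spruce→Ridge→Larch→Fenby→Hadley→Maris: 1+6+9+3+4+3 = 26  ← best
The minimum is 26.
One shortest path: Thorn → Spruce → Ridge → Larch → Fenby → Hadley → Maris.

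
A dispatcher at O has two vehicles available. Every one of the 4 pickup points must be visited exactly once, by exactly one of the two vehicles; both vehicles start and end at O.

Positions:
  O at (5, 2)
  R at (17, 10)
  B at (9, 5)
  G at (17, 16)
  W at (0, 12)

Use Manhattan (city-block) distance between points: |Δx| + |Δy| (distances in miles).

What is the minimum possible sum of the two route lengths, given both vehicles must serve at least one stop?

Minimum combined distance: 76 miles.

There are 2^3 − 1 = 7 ways to divide the 4 stops into two non-empty groups. For each, the best each vehicle can do is its own shortest tour through its group:
  {R} + {B, G, W}: 40 + 62 = 102
  {B} + {R, G, W}: 14 + 62 = 76
  {R, B} + {G, W}: 40 + 62 = 102
  {G} + {R, B, W}: 52 + 54 = 106
  {R, G} + {B, W}: 52 + 38 = 90
  {B, G} + {R, W}: 52 + 54 = 106
  … (7 splits in total)
Best: vehicle 1 O → B → O = 14; vehicle 2 O → R → G → W → O = 62; combined 76.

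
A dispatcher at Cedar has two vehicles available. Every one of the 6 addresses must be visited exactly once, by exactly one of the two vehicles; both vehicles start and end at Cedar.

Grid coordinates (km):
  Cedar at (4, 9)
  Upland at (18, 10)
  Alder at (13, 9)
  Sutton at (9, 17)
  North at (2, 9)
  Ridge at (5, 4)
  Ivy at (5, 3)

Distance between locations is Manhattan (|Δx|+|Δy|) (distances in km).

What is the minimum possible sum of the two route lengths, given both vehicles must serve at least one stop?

There are 2^5 − 1 = 31 ways to divide the 6 stops into two non-empty groups. For each, the best each vehicle can do is its own shortest tour through its group:
  {Upland} + {Alder, Sutton, North, Ridge, Ivy}: 30 + 50 = 80
  {Alder} + {Upland, Sutton, North, Ridge, Ivy}: 18 + 60 = 78
  {Upland, Alder} + {Sutton, North, Ridge, Ivy}: 30 + 42 = 72
  {Sutton} + {Upland, Alder, North, Ridge, Ivy}: 26 + 46 = 72
  {Upland, Sutton} + {Alder, North, Ridge, Ivy}: 44 + 34 = 78
  {Alder, Sutton} + {Upland, North, Ridge, Ivy}: 34 + 46 = 80
  … (31 splits in total)
  {North} + {Upland, Alder, Sutton, Ridge, Ivy}: 4 + 56 = 60  ← best
Best: vehicle 1 Cedar → North → Cedar = 4; vehicle 2 Cedar → Alder → Upland → Sutton → Ridge → Ivy → Cedar = 56; combined 60.

Minimum combined distance: 60 km.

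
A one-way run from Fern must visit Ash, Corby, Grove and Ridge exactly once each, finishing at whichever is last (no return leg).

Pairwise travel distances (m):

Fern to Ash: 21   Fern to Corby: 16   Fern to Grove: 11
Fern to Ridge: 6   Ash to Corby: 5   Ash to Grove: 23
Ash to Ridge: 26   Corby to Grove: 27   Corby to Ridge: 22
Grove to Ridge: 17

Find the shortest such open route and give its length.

There are 4! = 24 possible orderings.
Fern - Ash - Corby - Grove - Ridge: 21+5+27+17 = 70
Fern - Ash - Corby - Ridge - Grove: 21+5+22+17 = 65
Fern - Ash - Grove - Corby - Ridge: 21+23+27+22 = 93
Fern - Ash - Grove - Ridge - Corby: 21+23+17+22 = 83
Fern - Ash - Ridge - Corby - Grove: 21+26+22+27 = 96
Fern - Ash - Ridge - Grove - Corby: 21+26+17+27 = 91
Fern - Corby - Ash - Grove - Ridge: 16+5+23+17 = 61
Fern - Corby - Ash - Ridge - Grove: 16+5+26+17 = 64
Fern - Corby - Grove - Ash - Ridge: 16+27+23+26 = 92
Fern - Corby - Grove - Ridge - Ash: 16+27+17+26 = 86
Fern - Corby - Ridge - Ash - Grove: 16+22+26+23 = 87
Fern - Corby - Ridge - Grove - Ash: 16+22+17+23 = 78
Fern - Grove - Ash - Corby - Ridge: 11+23+5+22 = 61
Fern - Grove - Ash - Ridge - Corby: 11+23+26+22 = 82
… (10 more)
Fern - Ridge - Grove - Ash - Corby: 6+17+23+5 = 51  ← best
The minimum is 51.
One shortest path: Fern → Ridge → Grove → Ash → Corby.

Minimum one-way distance = 51 m.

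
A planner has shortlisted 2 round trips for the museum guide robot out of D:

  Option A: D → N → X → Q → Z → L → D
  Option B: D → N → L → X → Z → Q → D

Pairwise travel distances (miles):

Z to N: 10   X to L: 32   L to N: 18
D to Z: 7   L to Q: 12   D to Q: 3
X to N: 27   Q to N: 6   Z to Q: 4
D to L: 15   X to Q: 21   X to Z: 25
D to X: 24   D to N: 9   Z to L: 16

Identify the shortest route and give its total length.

Option A: 9 + 27 + 21 + 4 + 16 + 15 = 92
Option B: 9 + 18 + 32 + 25 + 4 + 3 = 91

Shortest is Option B, total 91 miles.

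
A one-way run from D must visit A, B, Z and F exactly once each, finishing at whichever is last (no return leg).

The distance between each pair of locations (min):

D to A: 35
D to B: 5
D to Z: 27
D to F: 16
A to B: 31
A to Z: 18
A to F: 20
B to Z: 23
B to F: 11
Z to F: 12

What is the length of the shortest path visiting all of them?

Shortest open route: 46 min.

There are 4! = 24 possible orderings.
D - A - B - Z - F: 35+31+23+12 = 101
D - A - B - F - Z: 35+31+11+12 = 89
D - A - Z - B - F: 35+18+23+11 = 87
D - A - Z - F - B: 35+18+12+11 = 76
D - A - F - B - Z: 35+20+11+23 = 89
D - A - F - Z - B: 35+20+12+23 = 90
D - B - A - Z - F: 5+31+18+12 = 66
D - B - A - F - Z: 5+31+20+12 = 68
D - B - Z - A - F: 5+23+18+20 = 66
D - B - Z - F - A: 5+23+12+20 = 60
D - B - F - A - Z: 5+11+20+18 = 54
D - B - F - Z - A: 5+11+12+18 = 46
D - Z - A - B - F: 27+18+31+11 = 87
D - Z - A - F - B: 27+18+20+11 = 76
… (10 more)
The minimum is 46.
One shortest path: D → B → F → Z → A.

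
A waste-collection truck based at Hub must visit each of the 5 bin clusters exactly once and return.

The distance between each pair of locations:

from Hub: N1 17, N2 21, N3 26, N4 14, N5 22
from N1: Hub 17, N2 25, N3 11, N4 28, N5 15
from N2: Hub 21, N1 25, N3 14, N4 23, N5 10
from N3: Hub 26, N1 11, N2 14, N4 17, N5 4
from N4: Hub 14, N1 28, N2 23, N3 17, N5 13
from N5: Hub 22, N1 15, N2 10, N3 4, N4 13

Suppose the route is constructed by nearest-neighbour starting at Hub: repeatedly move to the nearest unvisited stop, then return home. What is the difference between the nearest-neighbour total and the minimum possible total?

From Hub: N4=14, N1=17, N2=21, N5=22, N3=26 → choose N4 (14).
From N4: N5=13, N3=17, N2=23, N1=28 → choose N5 (13).
From N5: N3=4, N2=10, N1=15 → choose N3 (4).
From N3: N1=11, N2=14 → choose N1 (11).
From N1: N2=25 → choose N2 (25).
NN route Hub → N4 → N5 → N3 → N1 → N2 → Hub costs 88.
Optimal: Hub → N1 → N3 → N2 → N5 → N4 → Hub costs 79 (by enumerating all 60 distinct tours).
Excess = 88 − 79 = 9.

The nearest-neighbour route is 9 longer than optimal.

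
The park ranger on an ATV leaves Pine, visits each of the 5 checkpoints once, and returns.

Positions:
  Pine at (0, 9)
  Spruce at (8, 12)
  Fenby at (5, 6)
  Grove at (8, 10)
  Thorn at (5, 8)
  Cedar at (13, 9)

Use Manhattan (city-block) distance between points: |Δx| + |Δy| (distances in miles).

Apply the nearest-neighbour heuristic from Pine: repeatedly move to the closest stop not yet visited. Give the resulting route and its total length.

Pine → [Thorn:6 / Fenby:8 / Grove:9 / Spruce:11 / Cedar:13] → Thorn (6)
Thorn → [Fenby:2 / Grove:5 / Spruce:7 / Cedar:9] → Fenby (2)
Fenby → [Grove:7 / Spruce:9 / Cedar:11] → Grove (7)
Grove → [Spruce:2 / Cedar:6] → Spruce (2)
Spruce → [Cedar:8] → Cedar (8)
Return Cedar→Pine: 13.
Total = 6 + 2 + 7 + 2 + 8 + 13 = 38.

Nearest-neighbour total = 38 miles; route Pine → Thorn → Fenby → Grove → Spruce → Cedar → Pine.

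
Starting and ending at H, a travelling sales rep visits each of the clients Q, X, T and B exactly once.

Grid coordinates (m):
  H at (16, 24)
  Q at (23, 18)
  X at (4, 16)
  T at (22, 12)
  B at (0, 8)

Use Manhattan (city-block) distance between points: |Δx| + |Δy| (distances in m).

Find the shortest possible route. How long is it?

78 m — the shortest possible round trip.

There are 12 distinct closed tours to check (reversals are equivalent).
H→Q→X→T→B→H: 13+21+22+26+32 = 114
H→Q→X→B→T→H: 13+21+12+26+18 = 90
H→Q→T→X→B→H: 13+7+22+12+32 = 86
H→Q→T→B→X→H: 13+7+26+12+20 = 78
H→Q→B→X→T→H: 13+33+12+22+18 = 98
H→Q→B→T→X→H: 13+33+26+22+20 = 114
H→X→Q→T→B→H: 20+21+7+26+32 = 106
H→X→Q→B→T→H: 20+21+33+26+18 = 118
H→X→T→Q→B→H: 20+22+7+33+32 = 114
H→X→B→Q→T→H: 20+12+33+7+18 = 90
H→T→Q→X→B→H: 18+7+21+12+32 = 90
H→T→X→Q→B→H: 18+22+21+33+32 = 126
The minimum is 78.
One optimal route: H → Q → T → B → X → H (or its reverse).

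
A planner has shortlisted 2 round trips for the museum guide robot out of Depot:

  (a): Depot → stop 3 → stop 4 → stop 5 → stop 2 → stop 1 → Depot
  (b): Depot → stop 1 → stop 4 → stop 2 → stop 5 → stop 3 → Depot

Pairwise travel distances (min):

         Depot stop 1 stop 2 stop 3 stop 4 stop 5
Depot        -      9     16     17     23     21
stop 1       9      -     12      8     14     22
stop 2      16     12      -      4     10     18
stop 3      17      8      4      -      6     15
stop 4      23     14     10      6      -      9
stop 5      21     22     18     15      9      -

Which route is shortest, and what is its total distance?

71 min — (a) is the shortest.

(a): 17 + 6 + 9 + 18 + 12 + 9 = 71
(b): 9 + 14 + 10 + 18 + 15 + 17 = 83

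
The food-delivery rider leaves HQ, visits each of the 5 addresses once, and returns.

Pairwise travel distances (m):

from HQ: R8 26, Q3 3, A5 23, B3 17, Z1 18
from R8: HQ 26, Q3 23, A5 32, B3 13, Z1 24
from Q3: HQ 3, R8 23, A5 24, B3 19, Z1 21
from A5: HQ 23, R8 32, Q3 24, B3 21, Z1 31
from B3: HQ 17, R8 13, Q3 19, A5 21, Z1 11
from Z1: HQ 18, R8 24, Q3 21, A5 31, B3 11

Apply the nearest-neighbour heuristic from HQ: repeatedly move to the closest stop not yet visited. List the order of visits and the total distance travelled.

From HQ: distances to unvisited — Q3=3, B3=17, Z1=18, A5=23, R8=26. Nearest is Q3 (3).
From Q3: distances to unvisited — B3=19, Z1=21, R8=23, A5=24. Nearest is B3 (19).
From B3: distances to unvisited — Z1=11, R8=13, A5=21. Nearest is Z1 (11).
From Z1: distances to unvisited — R8=24, A5=31. Nearest is R8 (24).
From R8: distances to unvisited — A5=32. Nearest is A5 (32).
Return A5→HQ: 23.
Total = 3 + 19 + 11 + 24 + 32 + 23 = 112.

Nearest-neighbour total = 112 m; route HQ → Q3 → B3 → Z1 → R8 → A5 → HQ.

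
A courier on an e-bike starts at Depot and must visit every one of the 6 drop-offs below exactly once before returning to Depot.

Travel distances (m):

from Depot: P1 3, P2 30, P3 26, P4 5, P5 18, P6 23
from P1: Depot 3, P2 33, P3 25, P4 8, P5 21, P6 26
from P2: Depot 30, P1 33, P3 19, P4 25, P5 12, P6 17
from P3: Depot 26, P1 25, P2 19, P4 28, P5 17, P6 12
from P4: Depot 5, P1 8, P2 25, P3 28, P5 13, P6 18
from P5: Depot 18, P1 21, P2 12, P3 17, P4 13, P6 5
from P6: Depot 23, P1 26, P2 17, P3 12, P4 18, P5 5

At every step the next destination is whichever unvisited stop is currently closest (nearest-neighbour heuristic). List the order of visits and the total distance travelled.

Depot → [P1:3 / P4:5 / P5:18 / P6:23 / P3:26 / P2:30] → P1 (3)
P1 → [P4:8 / P5:21 / P3:25 / P6:26 / P2:33] → P4 (8)
P4 → [P5:13 / P6:18 / P2:25 / P3:28] → P5 (13)
P5 → [P6:5 / P2:12 / P3:17] → P6 (5)
P6 → [P3:12 / P2:17] → P3 (12)
P3 → [P2:19] → P2 (19)
Return P2→Depot: 30.
Total = 3 + 8 + 13 + 5 + 12 + 19 + 30 = 90.

Nearest-neighbour total = 90 m; route Depot → P1 → P4 → P5 → P6 → P3 → P2 → Depot.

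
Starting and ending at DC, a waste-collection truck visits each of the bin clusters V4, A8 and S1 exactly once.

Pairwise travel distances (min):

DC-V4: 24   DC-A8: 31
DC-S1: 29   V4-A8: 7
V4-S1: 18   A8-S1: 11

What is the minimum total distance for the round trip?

DC - V4 - A8 - S1 - DC: 24+7+11+29 = 71
DC - V4 - S1 - A8 - DC: 24+18+11+31 = 84
DC - A8 - V4 - S1 - DC: 31+7+18+29 = 85
The minimum is 71.
One optimal route: DC → V4 → A8 → S1 → DC (or its reverse).

71 min — the shortest possible round trip.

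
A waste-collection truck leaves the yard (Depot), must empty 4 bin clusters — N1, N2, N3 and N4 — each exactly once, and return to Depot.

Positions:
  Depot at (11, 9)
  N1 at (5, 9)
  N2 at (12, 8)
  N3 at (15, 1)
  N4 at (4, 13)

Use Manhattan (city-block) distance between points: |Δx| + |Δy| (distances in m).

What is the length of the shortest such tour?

46 m — the shortest possible round trip.

With 4 stops there are 4!/2 = 12 distinct round trips (a route and its reverse cost the same).
Depot - N1 - N2 - N3 - N4 - Depot: 6+8+10+23+11 = 58
Depot - N1 - N2 - N4 - N3 - Depot: 6+8+13+23+12 = 62
Depot - N1 - N3 - N2 - N4 - Depot: 6+18+10+13+11 = 58
Depot - N1 - N3 - N4 - N2 - Depot: 6+18+23+13+2 = 62
Depot - N1 - N4 - N2 - N3 - Depot: 6+5+13+10+12 = 46
Depot - N1 - N4 - N3 - N2 - Depot: 6+5+23+10+2 = 46
Depot - N2 - N1 - N3 - N4 - Depot: 2+8+18+23+11 = 62
Depot - N2 - N1 - N4 - N3 - Depot: 2+8+5+23+12 = 50
Depot - N2 - N3 - N1 - N4 - Depot: 2+10+18+5+11 = 46
Depot - N2 - N4 - N1 - N3 - Depot: 2+13+5+18+12 = 50
Depot - N3 - N1 - N2 - N4 - Depot: 12+18+8+13+11 = 62
Depot - N3 - N2 - N1 - N4 - Depot: 12+10+8+5+11 = 46
The minimum is 46.
One optimal route: Depot → N1 → N4 → N2 → N3 → Depot (or its reverse).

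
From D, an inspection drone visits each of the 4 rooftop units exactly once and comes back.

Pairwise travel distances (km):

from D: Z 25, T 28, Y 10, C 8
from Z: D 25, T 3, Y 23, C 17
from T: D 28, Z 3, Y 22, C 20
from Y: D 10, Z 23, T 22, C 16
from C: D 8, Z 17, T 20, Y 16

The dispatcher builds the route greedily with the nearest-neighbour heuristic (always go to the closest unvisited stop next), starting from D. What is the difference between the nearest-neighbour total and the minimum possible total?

D: C=8, Y=10, Z=25, T=28 ⇒ C
C: Y=16, Z=17, T=20 ⇒ Y
Y: T=22, Z=23 ⇒ T
T: Z=3 ⇒ Z
NN route D → C → Y → T → Z → D costs 74.
Optimal: D → Y → T → Z → C → D costs 60 (by enumerating all 12 distinct tours).
Excess = 74 − 60 = 14.

Excess over optimum: 14 km.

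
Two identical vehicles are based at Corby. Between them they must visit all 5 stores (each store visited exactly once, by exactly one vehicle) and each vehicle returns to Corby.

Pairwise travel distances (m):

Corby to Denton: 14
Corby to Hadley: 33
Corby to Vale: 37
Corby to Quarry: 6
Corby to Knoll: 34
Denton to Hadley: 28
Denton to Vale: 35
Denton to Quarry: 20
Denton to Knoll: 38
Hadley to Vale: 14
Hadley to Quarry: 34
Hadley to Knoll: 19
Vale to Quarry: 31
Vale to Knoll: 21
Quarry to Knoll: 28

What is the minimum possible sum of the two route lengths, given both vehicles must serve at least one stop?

Try each way of splitting the stops between the two vehicles (each non-empty) and, for each split, find the best tour for each vehicle:
  {Denton} + {Hadley, Vale, Quarry, Knoll}: 28 + 102 = 130
  {Hadley} + {Denton, Vale, Quarry, Knoll}: 66 + 104 = 170
  {Denton, Hadley} + {Vale, Quarry, Knoll}: 75 + 92 = 167
  {Vale} + {Denton, Hadley, Quarry, Knoll}: 74 + 95 = 169
  {Denton, Vale} + {Hadley, Quarry, Knoll}: 86 + 86 = 172
  {Hadley, Vale} + {Denton, Quarry, Knoll}: 84 + 86 = 170
  … (15 splits in total)
  {Quarry} + {Denton, Hadley, Vale, Knoll}: 12 + 111 = 123  ← best
Best: vehicle 1 Corby → Quarry → Corby = 12; vehicle 2 Corby → Denton → Hadley → Vale → Knoll → Corby = 111; combined 123.

123 m — the smallest possible combined total.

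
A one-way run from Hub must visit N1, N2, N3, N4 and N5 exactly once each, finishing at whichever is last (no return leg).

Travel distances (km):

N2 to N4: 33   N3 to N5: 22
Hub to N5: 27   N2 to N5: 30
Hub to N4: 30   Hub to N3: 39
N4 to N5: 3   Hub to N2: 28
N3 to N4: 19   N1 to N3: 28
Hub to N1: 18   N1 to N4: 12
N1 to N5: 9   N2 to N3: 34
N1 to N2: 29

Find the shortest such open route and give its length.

There are 5! = 120 possible orderings.
Hub→N1→N2→N3→N4→N5: 18+29+34+19+3 = 103
Hub→N1→N2→N3→N5→N4: 18+29+34+22+3 = 106
Hub→N1→N2→N4→N3→N5: 18+29+33+19+22 = 121
Hub→N1→N2→N4→N5→N3: 18+29+33+3+22 = 105
Hub→N1→N2→N5→N3→N4: 18+29+30+22+19 = 118
Hub→N1→N2→N5→N4→N3: 18+29+30+3+19 = 99
Hub→N1→N3→N2→N4→N5: 18+28+34+33+3 = 116
Hub→N1→N3→N2→N5→N4: 18+28+34+30+3 = 113
Hub→N1→N3→N4→N2→N5: 18+28+19+33+30 = 128
Hub→N1→N3→N4→N5→N2: 18+28+19+3+30 = 98
Hub→N1→N3→N5→N2→N4: 18+28+22+30+33 = 131
Hub→N1→N3→N5→N4→N2: 18+28+22+3+33 = 104
Hub→N1→N4→N2→N3→N5: 18+12+33+34+22 = 119
Hub→N1→N4→N2→N5→N3: 18+12+33+30+22 = 115
… (106 more)
Hub→N1→N5→N4→N3→N2: 18+9+3+19+34 = 83  ← best
The minimum is 83.
One shortest path: Hub → N1 → N5 → N4 → N3 → N2.

Shortest open route: 83 km.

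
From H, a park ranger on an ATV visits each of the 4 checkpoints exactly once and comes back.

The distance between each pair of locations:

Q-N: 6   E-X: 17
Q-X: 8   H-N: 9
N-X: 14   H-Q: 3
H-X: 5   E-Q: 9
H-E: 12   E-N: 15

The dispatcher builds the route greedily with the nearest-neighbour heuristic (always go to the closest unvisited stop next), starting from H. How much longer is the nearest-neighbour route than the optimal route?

The nearest-neighbour route is 6 longer than optimal.

From H: Q=3, X=5, N=9, E=12 → choose Q (3).
From Q: N=6, X=8, E=9 → choose N (6).
From N: X=14, E=15 → choose X (14).
From X: E=17 → choose E (17).
NN route H → Q → N → X → E → H costs 52.
Optimal: H → E → Q → N → X → H costs 46 (by enumerating all 12 distinct tours).
Excess = 52 − 46 = 6.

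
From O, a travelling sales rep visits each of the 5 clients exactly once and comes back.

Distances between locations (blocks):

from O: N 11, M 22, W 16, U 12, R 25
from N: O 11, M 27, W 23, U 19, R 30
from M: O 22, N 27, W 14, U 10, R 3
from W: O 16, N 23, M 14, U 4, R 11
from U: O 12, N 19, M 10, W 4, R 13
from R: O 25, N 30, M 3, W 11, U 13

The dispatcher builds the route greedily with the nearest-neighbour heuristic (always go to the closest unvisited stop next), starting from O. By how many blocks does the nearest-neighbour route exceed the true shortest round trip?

O: N=11, U=12, W=16, M=22, R=25 ⇒ N
N: U=19, W=23, M=27, R=30 ⇒ U
U: W=4, M=10, R=13 ⇒ W
W: R=11, M=14 ⇒ R
R: M=3 ⇒ M
NN route O → N → U → W → R → M → O costs 70.
Optimal: O → N → M → R → W → U → O costs 68 (by enumerating all 60 distinct tours).
Excess = 70 − 68 = 2.

The nearest-neighbour route is 2 blocks longer than optimal.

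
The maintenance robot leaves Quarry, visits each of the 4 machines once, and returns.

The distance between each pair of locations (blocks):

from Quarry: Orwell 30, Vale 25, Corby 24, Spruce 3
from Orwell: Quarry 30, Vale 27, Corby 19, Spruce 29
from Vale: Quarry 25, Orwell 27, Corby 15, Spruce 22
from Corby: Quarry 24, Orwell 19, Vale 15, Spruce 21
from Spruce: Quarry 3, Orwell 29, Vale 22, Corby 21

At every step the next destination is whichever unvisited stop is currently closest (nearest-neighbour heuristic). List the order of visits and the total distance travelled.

Total distance 96 blocks via the nearest-neighbour route Quarry → Spruce → Corby → Vale → Orwell → Quarry.

From Quarry: distances to unvisited — Spruce=3, Corby=24, Vale=25, Orwell=30. Nearest is Spruce (3).
From Spruce: distances to unvisited — Corby=21, Vale=22, Orwell=29. Nearest is Corby (21).
From Corby: distances to unvisited — Vale=15, Orwell=19. Nearest is Vale (15).
From Vale: distances to unvisited — Orwell=27. Nearest is Orwell (27).
Return Orwell→Quarry: 30.
Total = 3 + 21 + 15 + 27 + 30 = 96.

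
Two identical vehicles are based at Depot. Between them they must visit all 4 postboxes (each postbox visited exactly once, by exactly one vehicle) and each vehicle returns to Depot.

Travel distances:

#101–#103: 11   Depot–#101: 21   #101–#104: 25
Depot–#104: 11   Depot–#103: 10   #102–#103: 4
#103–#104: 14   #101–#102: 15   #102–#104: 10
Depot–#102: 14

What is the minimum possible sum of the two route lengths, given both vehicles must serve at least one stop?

72 — the smallest possible combined total.

Try each way of splitting the stops between the two vehicles (each non-empty) and, for each split, find the best tour for each vehicle:
  {#101} + {#102, #103, #104}: 42 + 35 = 77
  {#102} + {#101, #103, #104}: 28 + 57 = 85
  {#101, #102} + {#103, #104}: 50 + 35 = 85
  {#103} + {#101, #102, #104}: 20 + 57 = 77
  {#101, #103} + {#102, #104}: 42 + 35 = 77
  {#102, #103} + {#101, #104}: 28 + 57 = 85
  … (7 splits in total)
  {#101, #102, #103} + {#104}: 50 + 22 = 72  ← best
Best: vehicle 1 Depot → #101 → #102 → #103 → Depot = 50; vehicle 2 Depot → #104 → Depot = 22; combined 72.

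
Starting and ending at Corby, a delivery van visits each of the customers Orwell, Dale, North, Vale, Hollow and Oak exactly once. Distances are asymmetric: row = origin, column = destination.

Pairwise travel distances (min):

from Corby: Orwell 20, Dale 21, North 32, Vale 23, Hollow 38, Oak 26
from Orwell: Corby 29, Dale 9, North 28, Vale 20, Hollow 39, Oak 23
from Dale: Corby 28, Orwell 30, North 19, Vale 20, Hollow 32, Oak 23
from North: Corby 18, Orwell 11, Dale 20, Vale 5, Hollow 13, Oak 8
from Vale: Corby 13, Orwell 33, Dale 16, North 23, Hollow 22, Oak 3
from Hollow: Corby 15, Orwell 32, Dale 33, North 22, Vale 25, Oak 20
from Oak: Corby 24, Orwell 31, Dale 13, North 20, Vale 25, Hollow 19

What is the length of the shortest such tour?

Shortest round trip = 90 min.

Corby - Orwell - Dale - North - Vale - Hollow - Oak - Corby: 20+9+19+5+22+20+24 = 119
Corby - Orwell - Dale - North - Vale - Oak - Hollow - Corby: 20+9+19+5+3+19+15 = 90
Corby - Orwell - Dale - North - Hollow - Vale - Oak - Corby: 20+9+19+13+25+3+24 = 113
Corby - Orwell - Dale - North - Hollow - Oak - Vale - Corby: 20+9+19+13+20+25+13 = 119
Corby - Orwell - Dale - North - Oak - Vale - Hollow - Corby: 20+9+19+8+25+22+15 = 118
Corby - Orwell - Dale - North - Oak - Hollow - Vale - Corby: 20+9+19+8+19+25+13 = 113
Corby - Orwell - Dale - Vale - North - Hollow - Oak - Corby: 20+9+20+23+13+20+24 = 129
Corby - Orwell - Dale - Vale - North - Oak - Hollow - Corby: 20+9+20+23+8+19+15 = 114
… (712 more)
The minimum is 90.
One optimal route: Corby → Orwell → Dale → North → Vale → Oak → Hollow → Corby.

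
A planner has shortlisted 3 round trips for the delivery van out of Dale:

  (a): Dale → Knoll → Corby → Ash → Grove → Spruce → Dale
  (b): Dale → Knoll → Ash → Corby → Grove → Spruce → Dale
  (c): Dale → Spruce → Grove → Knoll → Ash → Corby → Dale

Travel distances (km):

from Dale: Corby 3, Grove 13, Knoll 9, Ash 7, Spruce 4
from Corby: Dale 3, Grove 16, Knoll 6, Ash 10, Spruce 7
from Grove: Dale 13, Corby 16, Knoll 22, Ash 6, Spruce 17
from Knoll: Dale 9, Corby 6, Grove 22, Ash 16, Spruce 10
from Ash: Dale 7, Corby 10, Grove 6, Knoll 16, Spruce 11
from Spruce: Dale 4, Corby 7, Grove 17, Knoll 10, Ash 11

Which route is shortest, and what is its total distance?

(a): 9 + 6 + 10 + 6 + 17 + 4 = 52
(b): 9 + 16 + 10 + 16 + 17 + 4 = 72
(c): 4 + 17 + 22 + 16 + 10 + 3 = 72

Shortest is (a), total 52 km.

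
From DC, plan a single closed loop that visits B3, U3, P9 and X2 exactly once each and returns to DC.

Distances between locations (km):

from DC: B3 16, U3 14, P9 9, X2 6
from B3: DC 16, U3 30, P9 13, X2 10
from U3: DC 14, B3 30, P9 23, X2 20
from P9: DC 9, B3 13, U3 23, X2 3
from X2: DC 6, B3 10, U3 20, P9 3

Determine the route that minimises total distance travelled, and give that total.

With 4 stops there are 4!/2 = 12 distinct round trips (a route and its reverse cost the same).
DC→B3→U3→P9→X2→DC: 16+30+23+3+6 = 78
DC→B3→U3→X2→P9→DC: 16+30+20+3+9 = 78
DC→B3→P9→U3→X2→DC: 16+13+23+20+6 = 78
DC→B3→P9→X2→U3→DC: 16+13+3+20+14 = 66
DC→B3→X2→U3→P9→DC: 16+10+20+23+9 = 78
DC→B3→X2→P9→U3→DC: 16+10+3+23+14 = 66
DC→U3→B3→P9→X2→DC: 14+30+13+3+6 = 66
DC→U3→B3→X2→P9→DC: 14+30+10+3+9 = 66
DC→U3→P9→B3→X2→DC: 14+23+13+10+6 = 66
DC→U3→X2→B3→P9→DC: 14+20+10+13+9 = 66
DC→P9→B3→U3→X2→DC: 9+13+30+20+6 = 78
DC→P9→U3→B3→X2→DC: 9+23+30+10+6 = 78
The minimum is 66.
One optimal route: DC → B3 → P9 → X2 → U3 → DC (or its reverse).

Minimum total distance: 66 km.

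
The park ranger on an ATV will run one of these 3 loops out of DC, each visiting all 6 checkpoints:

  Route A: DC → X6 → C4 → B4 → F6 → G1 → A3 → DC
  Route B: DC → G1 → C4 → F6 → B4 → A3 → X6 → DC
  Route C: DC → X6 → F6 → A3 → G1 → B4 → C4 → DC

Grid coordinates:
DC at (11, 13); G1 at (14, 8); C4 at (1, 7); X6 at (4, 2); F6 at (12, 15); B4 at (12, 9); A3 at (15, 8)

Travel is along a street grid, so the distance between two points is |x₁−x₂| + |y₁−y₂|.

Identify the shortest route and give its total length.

Route A: 18 + 8 + 13 + 6 + 9 + 1 + 9 = 64
Route B: 8 + 14 + 19 + 6 + 4 + 17 + 18 = 86
Route C: 18 + 21 + 10 + 1 + 3 + 13 + 16 = 82

Shortest is Route A, total 64.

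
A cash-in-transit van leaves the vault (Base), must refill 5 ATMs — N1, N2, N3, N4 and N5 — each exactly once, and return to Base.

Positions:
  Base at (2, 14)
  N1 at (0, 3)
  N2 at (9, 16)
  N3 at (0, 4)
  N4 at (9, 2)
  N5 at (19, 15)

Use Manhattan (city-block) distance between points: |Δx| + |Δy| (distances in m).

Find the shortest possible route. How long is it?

Minimum total distance: 66 m.

Base → N1 → N2 → N3 → N4 → N5 → Base: 13+22+21+11+23+18 = 108
Base → N1 → N2 → N3 → N5 → N4 → Base: 13+22+21+30+23+19 = 128
Base → N1 → N2 → N4 → N3 → N5 → Base: 13+22+14+11+30+18 = 108
Base → N1 → N2 → N4 → N5 → N3 → Base: 13+22+14+23+30+12 = 114
Base → N1 → N2 → N5 → N3 → N4 → Base: 13+22+11+30+11+19 = 106
Base → N1 → N2 → N5 → N4 → N3 → Base: 13+22+11+23+11+12 = 92
Base → N1 → N3 → N2 → N4 → N5 → Base: 13+1+21+14+23+18 = 90
Base → N1 → N3 → N2 → N5 → N4 → Base: 13+1+21+11+23+19 = 88
Base → N1 → N3 → N4 → N2 → N5 → Base: 13+1+11+14+11+18 = 68
Base → N1 → N3 → N4 → N5 → N2 → Base: 13+1+11+23+11+9 = 68
Base → N1 → N3 → N5 → N2 → N4 → Base: 13+1+30+11+14+19 = 88
Base → N1 → N3 → N5 → N4 → N2 → Base: 13+1+30+23+14+9 = 90
Base → N1 → N4 → N2 → N3 → N5 → Base: 13+10+14+21+30+18 = 106
Base → N1 → N4 → N2 → N5 → N3 → Base: 13+10+14+11+30+12 = 90
… (46 more)
Base → N2 → N5 → N4 → N1 → N3 → Base: 9+11+23+10+1+12 = 66  ← best
The minimum is 66.
One optimal route: Base → N2 → N5 → N4 → N1 → N3 → Base (or its reverse).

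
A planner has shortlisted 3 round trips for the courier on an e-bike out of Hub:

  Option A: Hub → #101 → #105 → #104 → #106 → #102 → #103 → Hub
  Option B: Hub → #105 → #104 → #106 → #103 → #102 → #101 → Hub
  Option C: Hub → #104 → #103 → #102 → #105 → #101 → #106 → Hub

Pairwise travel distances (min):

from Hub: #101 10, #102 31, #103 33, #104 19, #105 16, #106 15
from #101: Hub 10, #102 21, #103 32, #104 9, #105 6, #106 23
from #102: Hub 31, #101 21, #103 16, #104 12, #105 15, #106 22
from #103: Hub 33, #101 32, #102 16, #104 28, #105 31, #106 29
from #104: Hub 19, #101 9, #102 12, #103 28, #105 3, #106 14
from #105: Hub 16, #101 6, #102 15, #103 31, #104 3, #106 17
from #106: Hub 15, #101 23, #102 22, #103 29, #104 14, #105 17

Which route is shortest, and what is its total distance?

Shortest is Option A, total 104 min.

Option A: 10 + 6 + 3 + 14 + 22 + 16 + 33 = 104
Option B: 16 + 3 + 14 + 29 + 16 + 21 + 10 = 109
Option C: 19 + 28 + 16 + 15 + 6 + 23 + 15 = 122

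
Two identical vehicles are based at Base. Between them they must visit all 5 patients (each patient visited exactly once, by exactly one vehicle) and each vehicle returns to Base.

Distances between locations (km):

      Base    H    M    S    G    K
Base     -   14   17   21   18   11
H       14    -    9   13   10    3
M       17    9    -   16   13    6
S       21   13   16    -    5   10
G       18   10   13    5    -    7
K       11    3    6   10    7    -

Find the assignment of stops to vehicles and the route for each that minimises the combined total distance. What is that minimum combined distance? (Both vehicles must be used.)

Minimum combined distance: 84 km.

There are 2^4 − 1 = 15 ways to divide the 5 stops into two non-empty groups. For each, the best each vehicle can do is its own shortest tour through its group:
  {H} + {M, S, G, K}: 28 + 56 = 84
  {M} + {H, S, G, K}: 34 + 50 = 84
  {H, M} + {S, G, K}: 40 + 44 = 84
  {S} + {H, M, G, K}: 42 + 54 = 96
  {H, S} + {M, G, K}: 48 + 48 = 96
  {M, S} + {H, G, K}: 54 + 42 = 96
  … (15 splits in total)
Best: vehicle 1 Base → H → Base = 28; vehicle 2 Base → M → S → G → K → Base = 56; combined 84.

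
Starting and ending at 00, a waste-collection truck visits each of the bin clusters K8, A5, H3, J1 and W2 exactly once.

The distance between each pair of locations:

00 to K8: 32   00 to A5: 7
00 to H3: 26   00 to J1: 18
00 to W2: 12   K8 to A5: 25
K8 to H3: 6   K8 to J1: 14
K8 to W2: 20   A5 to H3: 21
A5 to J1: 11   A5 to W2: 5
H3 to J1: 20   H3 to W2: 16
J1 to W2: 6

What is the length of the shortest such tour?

With 5 stops there are 5!/2 = 60 distinct round trips (a route and its reverse cost the same).
00 - K8 - A5 - H3 - J1 - W2 - 00: 32+25+21+20+6+12 = 116
00 - K8 - A5 - H3 - W2 - J1 - 00: 32+25+21+16+6+18 = 118
00 - K8 - A5 - J1 - H3 - W2 - 00: 32+25+11+20+16+12 = 116
00 - K8 - A5 - J1 - W2 - H3 - 00: 32+25+11+6+16+26 = 116
00 - K8 - A5 - W2 - H3 - J1 - 00: 32+25+5+16+20+18 = 116
00 - K8 - A5 - W2 - J1 - H3 - 00: 32+25+5+6+20+26 = 114
00 - K8 - H3 - A5 - J1 - W2 - 00: 32+6+21+11+6+12 = 88
00 - K8 - H3 - A5 - W2 - J1 - 00: 32+6+21+5+6+18 = 88
00 - K8 - H3 - J1 - A5 - W2 - 00: 32+6+20+11+5+12 = 86
00 - K8 - H3 - J1 - W2 - A5 - 00: 32+6+20+6+5+7 = 76
00 - K8 - H3 - W2 - A5 - J1 - 00: 32+6+16+5+11+18 = 88
00 - K8 - H3 - W2 - J1 - A5 - 00: 32+6+16+6+11+7 = 78
00 - K8 - J1 - A5 - H3 - W2 - 00: 32+14+11+21+16+12 = 106
00 - K8 - J1 - A5 - W2 - H3 - 00: 32+14+11+5+16+26 = 104
… (46 more)
00 - A5 - W2 - J1 - K8 - H3 - 00: 7+5+6+14+6+26 = 64  ← best
The minimum is 64.
One optimal route: 00 → A5 → W2 → J1 → K8 → H3 → 00 (or its reverse).

Minimum total distance: 64.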